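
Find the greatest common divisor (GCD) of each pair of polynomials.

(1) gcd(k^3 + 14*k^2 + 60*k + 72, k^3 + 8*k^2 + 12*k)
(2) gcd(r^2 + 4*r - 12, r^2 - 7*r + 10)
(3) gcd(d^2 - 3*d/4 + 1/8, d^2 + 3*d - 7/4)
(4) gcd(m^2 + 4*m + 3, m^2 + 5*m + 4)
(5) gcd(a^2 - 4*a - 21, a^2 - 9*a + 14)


(1) = gcd((k + 2)*(k + 6)^2, k*(k + 2)*(k + 6)) = k^2 + 8*k + 12
(2) = gcd((r - 2)*(r + 6), (r - 5)*(r - 2)) = r - 2
(3) = gcd((d - 1/2)*(d - 1/4), (d - 1/2)*(d + 7/2)) = d - 1/2
(4) = m + 1
(5) = gcd((a - 7)*(a + 3), (a - 7)*(a - 2)) = a - 7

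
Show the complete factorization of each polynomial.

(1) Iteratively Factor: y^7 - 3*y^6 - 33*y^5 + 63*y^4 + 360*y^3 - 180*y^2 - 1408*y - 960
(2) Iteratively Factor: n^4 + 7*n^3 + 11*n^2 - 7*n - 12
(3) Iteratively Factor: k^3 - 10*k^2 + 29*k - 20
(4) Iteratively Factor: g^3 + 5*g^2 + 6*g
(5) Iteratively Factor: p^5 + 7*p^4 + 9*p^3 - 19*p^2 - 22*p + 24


(1) = (y + 1)*(y^6 - 4*y^5 - 29*y^4 + 92*y^3 + 268*y^2 - 448*y - 960) = (y - 4)*(y + 1)*(y^5 - 29*y^3 - 24*y^2 + 172*y + 240) = (y - 4)*(y + 1)*(y + 2)*(y^4 - 2*y^3 - 25*y^2 + 26*y + 120) = (y - 4)*(y + 1)*(y + 2)*(y + 4)*(y^3 - 6*y^2 - y + 30) = (y - 4)*(y - 3)*(y + 1)*(y + 2)*(y + 4)*(y^2 - 3*y - 10) = (y - 4)*(y - 3)*(y + 1)*(y + 2)^2*(y + 4)*(y - 5)
(2) = (n - 1)*(n^3 + 8*n^2 + 19*n + 12) = (n - 1)*(n + 4)*(n^2 + 4*n + 3) = (n - 1)*(n + 3)*(n + 4)*(n + 1)
(3) = (k - 1)*(k^2 - 9*k + 20) = (k - 4)*(k - 1)*(k - 5)
(4) = (g + 2)*(g^2 + 3*g) = g*(g + 2)*(g + 3)
(5) = (p + 4)*(p^4 + 3*p^3 - 3*p^2 - 7*p + 6) = (p + 2)*(p + 4)*(p^3 + p^2 - 5*p + 3) = (p - 1)*(p + 2)*(p + 4)*(p^2 + 2*p - 3) = (p - 1)^2*(p + 2)*(p + 4)*(p + 3)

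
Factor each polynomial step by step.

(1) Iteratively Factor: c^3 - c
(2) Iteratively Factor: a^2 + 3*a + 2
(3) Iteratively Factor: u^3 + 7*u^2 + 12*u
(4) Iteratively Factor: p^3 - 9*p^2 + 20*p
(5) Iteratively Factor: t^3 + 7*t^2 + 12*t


(1) = (c)*(c^2 - 1) = c*(c - 1)*(c + 1)
(2) = (a + 2)*(a + 1)
(3) = (u + 3)*(u^2 + 4*u) = (u + 3)*(u + 4)*(u)
(4) = (p)*(p^2 - 9*p + 20) = p*(p - 4)*(p - 5)
(5) = (t + 4)*(t^2 + 3*t) = t*(t + 4)*(t + 3)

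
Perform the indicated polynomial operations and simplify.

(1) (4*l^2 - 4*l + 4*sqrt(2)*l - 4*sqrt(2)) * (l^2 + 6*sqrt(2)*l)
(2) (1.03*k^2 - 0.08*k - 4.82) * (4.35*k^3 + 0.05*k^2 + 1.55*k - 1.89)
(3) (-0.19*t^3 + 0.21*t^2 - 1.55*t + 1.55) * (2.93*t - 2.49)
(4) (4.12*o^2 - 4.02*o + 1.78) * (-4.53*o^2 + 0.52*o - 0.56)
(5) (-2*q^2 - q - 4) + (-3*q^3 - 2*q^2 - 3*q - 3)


(1) = 4*l^4 - 4*l^3 + 28*sqrt(2)*l^3 - 28*sqrt(2)*l^2 + 48*l^2 - 48*l
(2) = 4.4805*k^5 - 0.2965*k^4 - 19.3745*k^3 - 2.3117*k^2 - 7.3198*k + 9.1098
(3) = -0.5567*t^4 + 1.0884*t^3 - 5.0644*t^2 + 8.401*t - 3.8595
(4) = -18.6636*o^4 + 20.353*o^3 - 12.461*o^2 + 3.1768*o - 0.9968
(5) = -3*q^3 - 4*q^2 - 4*q - 7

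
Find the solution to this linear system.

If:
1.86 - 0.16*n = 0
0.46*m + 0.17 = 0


Then:
m = -0.37
n = 11.62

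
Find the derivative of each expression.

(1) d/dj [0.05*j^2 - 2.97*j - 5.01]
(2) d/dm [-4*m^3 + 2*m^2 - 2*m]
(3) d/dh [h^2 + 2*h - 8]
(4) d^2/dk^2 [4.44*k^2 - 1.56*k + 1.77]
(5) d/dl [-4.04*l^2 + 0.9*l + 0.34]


(1) = 0.1*j - 2.97
(2) = -12*m^2 + 4*m - 2
(3) = 2*h + 2
(4) = 8.88000000000000
(5) = 0.9 - 8.08*l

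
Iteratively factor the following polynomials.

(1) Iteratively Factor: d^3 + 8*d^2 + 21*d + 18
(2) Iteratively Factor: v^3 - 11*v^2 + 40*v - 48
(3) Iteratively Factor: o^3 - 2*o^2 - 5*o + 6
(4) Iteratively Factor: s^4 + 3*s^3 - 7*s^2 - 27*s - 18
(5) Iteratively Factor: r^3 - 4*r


(1) = (d + 2)*(d^2 + 6*d + 9) = (d + 2)*(d + 3)*(d + 3)
(2) = (v - 4)*(v^2 - 7*v + 12) = (v - 4)*(v - 3)*(v - 4)
(3) = (o - 1)*(o^2 - o - 6) = (o - 3)*(o - 1)*(o + 2)
(4) = (s + 3)*(s^3 - 7*s - 6) = (s - 3)*(s + 3)*(s^2 + 3*s + 2) = (s - 3)*(s + 1)*(s + 3)*(s + 2)
(5) = (r)*(r^2 - 4) = r*(r + 2)*(r - 2)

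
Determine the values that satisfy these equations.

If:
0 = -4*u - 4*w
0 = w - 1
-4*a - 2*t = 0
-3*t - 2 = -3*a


Then:
a = 2/9
t = -4/9
u = -1
w = 1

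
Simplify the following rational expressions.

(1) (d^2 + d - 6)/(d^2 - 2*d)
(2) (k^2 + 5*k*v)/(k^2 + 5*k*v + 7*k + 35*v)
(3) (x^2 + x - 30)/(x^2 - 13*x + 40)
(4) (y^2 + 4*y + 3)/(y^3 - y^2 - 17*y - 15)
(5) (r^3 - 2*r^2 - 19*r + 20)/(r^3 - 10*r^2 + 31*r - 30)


(1) = (d + 3)/d
(2) = k/(k + 7)
(3) = (x + 6)/(x - 8)
(4) = 1/(y - 5)
(5) = (r^2 + 3*r - 4)/(r^2 - 5*r + 6)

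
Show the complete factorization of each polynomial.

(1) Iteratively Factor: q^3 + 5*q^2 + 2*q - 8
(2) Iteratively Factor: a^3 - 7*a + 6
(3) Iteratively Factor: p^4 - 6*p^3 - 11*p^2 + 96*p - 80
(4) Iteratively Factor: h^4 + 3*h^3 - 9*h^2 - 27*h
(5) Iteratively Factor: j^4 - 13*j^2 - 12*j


(1) = (q - 1)*(q^2 + 6*q + 8) = (q - 1)*(q + 2)*(q + 4)
(2) = (a - 2)*(a^2 + 2*a - 3) = (a - 2)*(a + 3)*(a - 1)
(3) = (p - 4)*(p^3 - 2*p^2 - 19*p + 20) = (p - 4)*(p - 1)*(p^2 - p - 20) = (p - 4)*(p - 1)*(p + 4)*(p - 5)
(4) = (h)*(h^3 + 3*h^2 - 9*h - 27) = h*(h + 3)*(h^2 - 9) = h*(h + 3)^2*(h - 3)
(5) = (j + 3)*(j^3 - 3*j^2 - 4*j) = (j - 4)*(j + 3)*(j^2 + j) = j*(j - 4)*(j + 3)*(j + 1)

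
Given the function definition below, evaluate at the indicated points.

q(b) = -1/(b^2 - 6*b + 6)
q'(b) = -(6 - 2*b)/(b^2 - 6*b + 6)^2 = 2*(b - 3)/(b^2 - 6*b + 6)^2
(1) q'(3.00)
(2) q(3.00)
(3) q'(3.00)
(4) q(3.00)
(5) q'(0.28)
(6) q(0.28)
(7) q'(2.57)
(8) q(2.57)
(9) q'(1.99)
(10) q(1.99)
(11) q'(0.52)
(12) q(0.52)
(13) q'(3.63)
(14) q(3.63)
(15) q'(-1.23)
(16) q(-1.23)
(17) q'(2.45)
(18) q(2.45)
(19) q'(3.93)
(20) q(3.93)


(1) = 0.00
(2) = 0.33
(3) = 0.00
(4) = 0.33
(5) = -0.28
(6) = -0.23
(7) = -0.11
(8) = 0.36
(9) = -0.52
(10) = 0.51
(11) = -0.50
(12) = -0.32
(13) = 0.19
(14) = 0.38
(15) = -0.04
(16) = -0.07
(17) = -0.15
(18) = 0.37
(19) = 0.41
(20) = 0.47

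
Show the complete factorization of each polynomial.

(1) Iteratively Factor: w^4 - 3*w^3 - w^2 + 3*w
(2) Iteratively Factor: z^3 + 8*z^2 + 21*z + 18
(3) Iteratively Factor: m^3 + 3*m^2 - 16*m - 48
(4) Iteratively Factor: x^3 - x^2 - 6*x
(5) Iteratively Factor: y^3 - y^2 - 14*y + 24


(1) = (w - 3)*(w^3 - w) = (w - 3)*(w + 1)*(w^2 - w) = w*(w - 3)*(w + 1)*(w - 1)
(2) = (z + 3)*(z^2 + 5*z + 6) = (z + 3)^2*(z + 2)
(3) = (m + 4)*(m^2 - m - 12) = (m - 4)*(m + 4)*(m + 3)
(4) = (x - 3)*(x^2 + 2*x) = (x - 3)*(x + 2)*(x)
(5) = (y - 2)*(y^2 + y - 12) = (y - 3)*(y - 2)*(y + 4)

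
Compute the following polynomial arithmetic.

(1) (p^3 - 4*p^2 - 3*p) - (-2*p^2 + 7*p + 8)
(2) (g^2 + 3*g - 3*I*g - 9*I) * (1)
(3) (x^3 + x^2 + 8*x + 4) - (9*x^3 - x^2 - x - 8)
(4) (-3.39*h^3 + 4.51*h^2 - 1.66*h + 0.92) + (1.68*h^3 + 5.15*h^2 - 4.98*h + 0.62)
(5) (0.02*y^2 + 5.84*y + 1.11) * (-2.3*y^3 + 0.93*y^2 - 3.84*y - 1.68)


(1) = p^3 - 2*p^2 - 10*p - 8
(2) = g^2 + 3*g - 3*I*g - 9*I
(3) = -8*x^3 + 2*x^2 + 9*x + 12
(4) = -1.71*h^3 + 9.66*h^2 - 6.64*h + 1.54
(5) = -0.046*y^5 - 13.4134*y^4 + 2.8014*y^3 - 21.4269*y^2 - 14.0736*y - 1.8648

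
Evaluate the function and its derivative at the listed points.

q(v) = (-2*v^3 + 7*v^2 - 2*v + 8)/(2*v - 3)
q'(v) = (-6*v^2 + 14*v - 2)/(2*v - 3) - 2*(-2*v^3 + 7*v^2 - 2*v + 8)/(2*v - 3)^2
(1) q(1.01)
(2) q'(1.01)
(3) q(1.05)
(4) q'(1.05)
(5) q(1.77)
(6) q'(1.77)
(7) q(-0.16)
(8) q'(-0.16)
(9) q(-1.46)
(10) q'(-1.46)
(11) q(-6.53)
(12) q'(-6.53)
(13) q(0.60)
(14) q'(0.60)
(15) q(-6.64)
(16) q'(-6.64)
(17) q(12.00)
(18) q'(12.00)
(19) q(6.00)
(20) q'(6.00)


(1) = -11.29
(2) = -29.17
(3) = -12.56
(4) = -34.67
(5) = 28.33
(6) = -97.56
(7) = -2.56
(8) = -0.22
(9) = -5.42
(10) = 4.12
(11) = -54.57
(12) = 14.95
(13) = -4.94
(14) = -7.84
(15) = -56.23
(16) = 15.17
(17) = -117.33
(18) = -22.06
(19) = -20.44
(20) = -10.35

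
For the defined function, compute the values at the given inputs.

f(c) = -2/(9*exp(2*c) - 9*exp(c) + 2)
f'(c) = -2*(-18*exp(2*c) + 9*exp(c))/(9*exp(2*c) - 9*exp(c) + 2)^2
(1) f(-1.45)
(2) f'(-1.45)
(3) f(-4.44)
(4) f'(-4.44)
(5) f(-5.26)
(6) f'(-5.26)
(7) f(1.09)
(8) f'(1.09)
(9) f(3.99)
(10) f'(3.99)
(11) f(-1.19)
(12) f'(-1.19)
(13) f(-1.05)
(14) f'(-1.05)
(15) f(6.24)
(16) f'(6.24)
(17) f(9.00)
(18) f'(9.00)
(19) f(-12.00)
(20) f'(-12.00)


(1) = -5.21
(2) = -15.19
(3) = -1.06
(4) = -0.06
(5) = -1.02
(6) = -0.02
(7) = -0.04
(8) = 0.09
(9) = -0.00
(10) = 0.00
(11) = -21.06
(12) = -237.76
(13) = 42.25
(14) = -843.83
(15) = -0.00
(16) = 0.00
(17) = -0.00
(18) = 0.00
(19) = -1.00
(20) = -0.00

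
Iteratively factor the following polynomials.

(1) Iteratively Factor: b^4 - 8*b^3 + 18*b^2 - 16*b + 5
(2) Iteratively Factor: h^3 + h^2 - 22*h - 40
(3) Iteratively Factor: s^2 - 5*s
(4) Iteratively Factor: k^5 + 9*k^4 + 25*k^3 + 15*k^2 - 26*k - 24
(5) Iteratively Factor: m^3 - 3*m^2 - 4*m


(1) = (b - 1)*(b^3 - 7*b^2 + 11*b - 5) = (b - 1)^2*(b^2 - 6*b + 5) = (b - 5)*(b - 1)^2*(b - 1)
(2) = (h - 5)*(h^2 + 6*h + 8) = (h - 5)*(h + 4)*(h + 2)
(3) = (s - 5)*(s)
(4) = (k + 3)*(k^4 + 6*k^3 + 7*k^2 - 6*k - 8) = (k - 1)*(k + 3)*(k^3 + 7*k^2 + 14*k + 8) = (k - 1)*(k + 1)*(k + 3)*(k^2 + 6*k + 8) = (k - 1)*(k + 1)*(k + 3)*(k + 4)*(k + 2)
(5) = (m + 1)*(m^2 - 4*m) = (m - 4)*(m + 1)*(m)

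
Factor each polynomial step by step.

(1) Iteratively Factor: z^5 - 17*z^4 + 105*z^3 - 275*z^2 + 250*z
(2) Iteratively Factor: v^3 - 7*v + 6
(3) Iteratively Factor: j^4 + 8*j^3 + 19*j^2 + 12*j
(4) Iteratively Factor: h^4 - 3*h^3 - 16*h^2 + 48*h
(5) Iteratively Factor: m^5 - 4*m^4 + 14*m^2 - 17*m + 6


(1) = (z - 5)*(z^4 - 12*z^3 + 45*z^2 - 50*z) = (z - 5)^2*(z^3 - 7*z^2 + 10*z) = (z - 5)^2*(z - 2)*(z^2 - 5*z) = z*(z - 5)^2*(z - 2)*(z - 5)
(2) = (v - 1)*(v^2 + v - 6) = (v - 1)*(v + 3)*(v - 2)
(3) = (j + 4)*(j^3 + 4*j^2 + 3*j) = (j + 1)*(j + 4)*(j^2 + 3*j) = (j + 1)*(j + 3)*(j + 4)*(j)
(4) = (h)*(h^3 - 3*h^2 - 16*h + 48) = h*(h - 4)*(h^2 + h - 12) = h*(h - 4)*(h + 4)*(h - 3)
(5) = (m - 1)*(m^4 - 3*m^3 - 3*m^2 + 11*m - 6) = (m - 1)^2*(m^3 - 2*m^2 - 5*m + 6) = (m - 3)*(m - 1)^2*(m^2 + m - 2) = (m - 3)*(m - 1)^2*(m + 2)*(m - 1)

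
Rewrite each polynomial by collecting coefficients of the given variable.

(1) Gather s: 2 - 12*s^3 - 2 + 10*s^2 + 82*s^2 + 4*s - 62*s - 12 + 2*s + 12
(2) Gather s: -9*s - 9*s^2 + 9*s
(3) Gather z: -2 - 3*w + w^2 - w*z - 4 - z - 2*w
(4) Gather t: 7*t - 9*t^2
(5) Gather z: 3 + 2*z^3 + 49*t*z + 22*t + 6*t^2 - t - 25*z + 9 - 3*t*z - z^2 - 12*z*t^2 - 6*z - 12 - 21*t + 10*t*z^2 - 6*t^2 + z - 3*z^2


(1) = -12*s^3 + 92*s^2 - 56*s
(2) = -9*s^2
(3) = w^2 - 5*w + z*(-w - 1) - 6
(4) = -9*t^2 + 7*t
(5) = 2*z^3 + z^2*(10*t - 4) + z*(-12*t^2 + 46*t - 30)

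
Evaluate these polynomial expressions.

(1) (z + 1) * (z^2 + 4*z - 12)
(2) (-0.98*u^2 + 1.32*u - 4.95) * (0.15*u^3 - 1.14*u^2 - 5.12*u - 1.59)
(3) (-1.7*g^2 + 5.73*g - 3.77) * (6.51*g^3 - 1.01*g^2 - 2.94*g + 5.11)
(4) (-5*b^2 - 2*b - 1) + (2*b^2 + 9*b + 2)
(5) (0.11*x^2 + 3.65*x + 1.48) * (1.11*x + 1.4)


(1) = z^3 + 5*z^2 - 8*z - 12
(2) = -0.147*u^5 + 1.3152*u^4 + 2.7703*u^3 + 0.4428*u^2 + 23.2452*u + 7.8705
(3) = -11.067*g^5 + 39.0193*g^4 - 25.332*g^3 - 21.7255*g^2 + 40.3641*g - 19.2647
(4) = -3*b^2 + 7*b + 1
(5) = 0.1221*x^3 + 4.2055*x^2 + 6.7528*x + 2.072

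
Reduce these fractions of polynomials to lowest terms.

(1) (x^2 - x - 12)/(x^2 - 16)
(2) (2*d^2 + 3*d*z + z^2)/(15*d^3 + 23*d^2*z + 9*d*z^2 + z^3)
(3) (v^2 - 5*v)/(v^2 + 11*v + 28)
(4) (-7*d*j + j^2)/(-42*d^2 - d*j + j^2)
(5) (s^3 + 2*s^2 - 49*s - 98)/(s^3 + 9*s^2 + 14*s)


(1) = (x + 3)/(x + 4)
(2) = (2*d + z)/(15*d^2 + 8*d*z + z^2)
(3) = (v^2 - 5*v)/(v^2 + 11*v + 28)
(4) = j/(6*d + j)
(5) = (s - 7)/s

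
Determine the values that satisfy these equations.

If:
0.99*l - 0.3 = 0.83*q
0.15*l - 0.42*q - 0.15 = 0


Then:
l = 0.01
q = -0.36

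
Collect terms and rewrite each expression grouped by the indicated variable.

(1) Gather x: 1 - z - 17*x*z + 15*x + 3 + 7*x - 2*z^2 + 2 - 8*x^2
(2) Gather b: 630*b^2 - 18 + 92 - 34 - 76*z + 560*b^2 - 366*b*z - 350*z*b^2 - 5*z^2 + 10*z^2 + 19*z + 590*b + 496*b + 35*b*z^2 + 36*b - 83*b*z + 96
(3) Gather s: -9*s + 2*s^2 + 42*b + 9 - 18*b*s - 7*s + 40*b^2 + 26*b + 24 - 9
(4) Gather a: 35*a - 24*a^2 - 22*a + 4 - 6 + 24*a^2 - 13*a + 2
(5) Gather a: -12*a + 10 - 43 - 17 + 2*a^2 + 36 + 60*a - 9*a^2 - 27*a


(1) = -8*x^2 + x*(22 - 17*z) - 2*z^2 - z + 6
(2) = b^2*(1190 - 350*z) + b*(35*z^2 - 449*z + 1122) + 5*z^2 - 57*z + 136
(3) = 40*b^2 + 68*b + 2*s^2 + s*(-18*b - 16) + 24
(4) = 0
(5) = -7*a^2 + 21*a - 14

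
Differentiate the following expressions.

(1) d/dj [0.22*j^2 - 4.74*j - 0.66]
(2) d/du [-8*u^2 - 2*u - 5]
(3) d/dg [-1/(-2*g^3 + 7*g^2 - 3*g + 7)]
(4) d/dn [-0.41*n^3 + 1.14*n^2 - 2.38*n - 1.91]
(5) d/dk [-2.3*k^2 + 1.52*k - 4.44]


(1) = 0.44*j - 4.74
(2) = -16*u - 2
(3) = (-6*g^2 + 14*g - 3)/(2*g^3 - 7*g^2 + 3*g - 7)^2
(4) = -1.23*n^2 + 2.28*n - 2.38
(5) = 1.52 - 4.6*k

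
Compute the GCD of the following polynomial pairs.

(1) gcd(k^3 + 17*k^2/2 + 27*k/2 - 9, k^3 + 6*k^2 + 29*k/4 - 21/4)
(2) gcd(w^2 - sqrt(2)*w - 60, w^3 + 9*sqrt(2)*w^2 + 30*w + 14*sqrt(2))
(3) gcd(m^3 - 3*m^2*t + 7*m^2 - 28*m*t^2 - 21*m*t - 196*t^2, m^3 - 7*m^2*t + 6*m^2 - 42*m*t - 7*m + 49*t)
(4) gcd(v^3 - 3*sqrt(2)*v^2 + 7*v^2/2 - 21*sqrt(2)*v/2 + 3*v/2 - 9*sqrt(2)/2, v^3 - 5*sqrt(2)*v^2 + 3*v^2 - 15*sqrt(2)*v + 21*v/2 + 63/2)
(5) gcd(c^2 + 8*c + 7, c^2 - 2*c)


(1) = gcd((k - 1/2)*(k + 3)*(k + 6), (k - 1/2)*(k + 3)*(k + 7/2)) = k^2 + 5*k/2 - 3/2
(2) = 1
(3) = gcd((m + 7)*(m - 7*t)*(m + 4*t), (m - 1)*(m + 7)*(m - 7*t)) = -m^2 + 7*m*t - 7*m + 49*t
(4) = gcd((v + 1/2)*(v + 3)*(v - 3*sqrt(2)), (v + 3)*(v - 7*sqrt(2)/2)*(v - 3*sqrt(2)/2)) = v + 3
(5) = gcd((c + 1)*(c + 7), c*(c - 2)) = 1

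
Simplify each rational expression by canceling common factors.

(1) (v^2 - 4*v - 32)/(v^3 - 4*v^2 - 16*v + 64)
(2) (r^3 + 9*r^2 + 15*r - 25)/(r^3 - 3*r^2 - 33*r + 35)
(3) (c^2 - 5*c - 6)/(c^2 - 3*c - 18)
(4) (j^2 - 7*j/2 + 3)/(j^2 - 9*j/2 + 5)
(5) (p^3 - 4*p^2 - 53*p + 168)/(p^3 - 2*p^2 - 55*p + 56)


(1) = (v - 8)/(v^2 - 8*v + 16)
(2) = (r + 5)/(r - 7)
(3) = (c + 1)/(c + 3)
(4) = (2*j - 3)/(2*j - 5)
(5) = (p - 3)/(p - 1)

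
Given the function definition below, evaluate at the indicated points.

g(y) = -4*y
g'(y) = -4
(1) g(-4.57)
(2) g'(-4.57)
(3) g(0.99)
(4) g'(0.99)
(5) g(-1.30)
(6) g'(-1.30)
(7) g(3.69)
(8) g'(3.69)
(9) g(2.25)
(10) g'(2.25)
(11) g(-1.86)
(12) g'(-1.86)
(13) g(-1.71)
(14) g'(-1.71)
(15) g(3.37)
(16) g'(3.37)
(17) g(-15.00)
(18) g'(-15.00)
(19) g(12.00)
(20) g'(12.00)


(1) = 18.28
(2) = -4.00
(3) = -3.96
(4) = -4.00
(5) = 5.20
(6) = -4.00
(7) = -14.76
(8) = -4.00
(9) = -9.00
(10) = -4.00
(11) = 7.44
(12) = -4.00
(13) = 6.84
(14) = -4.00
(15) = -13.48
(16) = -4.00
(17) = 60.00
(18) = -4.00
(19) = -48.00
(20) = -4.00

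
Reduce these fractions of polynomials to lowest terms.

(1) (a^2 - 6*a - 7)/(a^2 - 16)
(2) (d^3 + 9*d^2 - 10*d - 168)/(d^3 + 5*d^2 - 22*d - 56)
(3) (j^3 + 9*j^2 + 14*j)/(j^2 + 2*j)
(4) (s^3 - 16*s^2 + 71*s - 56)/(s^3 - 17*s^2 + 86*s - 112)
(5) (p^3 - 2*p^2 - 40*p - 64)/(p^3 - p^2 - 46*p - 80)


(1) = (a^2 - 6*a - 7)/(a^2 - 16)
(2) = (d + 6)/(d + 2)
(3) = j + 7
(4) = (s - 1)/(s - 2)
(5) = (p + 4)/(p + 5)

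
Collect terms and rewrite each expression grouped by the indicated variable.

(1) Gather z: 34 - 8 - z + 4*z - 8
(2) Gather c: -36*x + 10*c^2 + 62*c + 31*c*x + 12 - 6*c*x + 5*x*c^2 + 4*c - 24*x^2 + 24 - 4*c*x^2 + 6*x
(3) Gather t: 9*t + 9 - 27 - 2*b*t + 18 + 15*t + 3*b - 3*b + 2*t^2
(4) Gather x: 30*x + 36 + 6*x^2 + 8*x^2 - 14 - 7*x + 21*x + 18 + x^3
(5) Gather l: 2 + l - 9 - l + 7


(1) = 3*z + 18
(2) = c^2*(5*x + 10) + c*(-4*x^2 + 25*x + 66) - 24*x^2 - 30*x + 36
(3) = 2*t^2 + t*(24 - 2*b)
(4) = x^3 + 14*x^2 + 44*x + 40
(5) = 0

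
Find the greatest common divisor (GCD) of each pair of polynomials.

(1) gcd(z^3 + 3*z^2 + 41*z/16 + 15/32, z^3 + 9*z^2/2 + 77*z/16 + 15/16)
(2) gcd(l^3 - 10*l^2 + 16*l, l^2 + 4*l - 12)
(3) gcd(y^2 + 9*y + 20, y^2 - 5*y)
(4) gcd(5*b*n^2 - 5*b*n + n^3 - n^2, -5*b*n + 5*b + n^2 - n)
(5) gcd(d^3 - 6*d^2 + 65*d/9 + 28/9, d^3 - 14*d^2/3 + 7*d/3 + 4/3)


(1) = z^2 + 3*z/2 + 5/16
(2) = gcd(l*(l - 8)*(l - 2), (l - 2)*(l + 6)) = l - 2
(3) = gcd((y + 4)*(y + 5), y*(y - 5)) = 1
(4) = gcd(n*(5*b + n)*(n - 1), (-5*b + n)*(n - 1)) = n - 1
(5) = gcd((d - 4)*(d - 7/3)*(d + 1/3), (d - 4)*(d - 1)*(d + 1/3)) = d^2 - 11*d/3 - 4/3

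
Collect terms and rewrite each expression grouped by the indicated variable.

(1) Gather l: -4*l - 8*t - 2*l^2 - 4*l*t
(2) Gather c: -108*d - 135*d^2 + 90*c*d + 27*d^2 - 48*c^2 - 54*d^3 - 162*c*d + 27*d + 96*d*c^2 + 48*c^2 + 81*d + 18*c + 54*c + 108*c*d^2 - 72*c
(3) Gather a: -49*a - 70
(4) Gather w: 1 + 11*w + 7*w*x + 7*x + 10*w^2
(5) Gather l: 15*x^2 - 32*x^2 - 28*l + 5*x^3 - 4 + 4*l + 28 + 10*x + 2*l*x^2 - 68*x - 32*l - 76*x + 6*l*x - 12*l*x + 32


(1) = -2*l^2 + l*(-4*t - 4) - 8*t
(2) = 96*c^2*d + c*(108*d^2 - 72*d) - 54*d^3 - 108*d^2
(3) = -49*a - 70
(4) = 10*w^2 + w*(7*x + 11) + 7*x + 1
(5) = l*(2*x^2 - 6*x - 56) + 5*x^3 - 17*x^2 - 134*x + 56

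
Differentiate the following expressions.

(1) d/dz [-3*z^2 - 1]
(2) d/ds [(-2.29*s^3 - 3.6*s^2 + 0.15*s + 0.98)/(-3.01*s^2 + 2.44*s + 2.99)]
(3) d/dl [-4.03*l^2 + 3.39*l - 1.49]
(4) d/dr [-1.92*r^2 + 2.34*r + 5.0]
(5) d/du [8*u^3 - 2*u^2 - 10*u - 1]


(1) = -6*z
(2) = (6.8929*s^4 - 11.1752*s^3 - 28.8738*s^2 - 15.6284*s - 1.9427)/(9.0601*s^4 - 14.6888*s^3 - 12.0462*s^2 + 14.5912*s + 8.9401)
(3) = 3.39 - 8.06*l
(4) = 2.34 - 3.84*r
(5) = 24*u^2 - 4*u - 10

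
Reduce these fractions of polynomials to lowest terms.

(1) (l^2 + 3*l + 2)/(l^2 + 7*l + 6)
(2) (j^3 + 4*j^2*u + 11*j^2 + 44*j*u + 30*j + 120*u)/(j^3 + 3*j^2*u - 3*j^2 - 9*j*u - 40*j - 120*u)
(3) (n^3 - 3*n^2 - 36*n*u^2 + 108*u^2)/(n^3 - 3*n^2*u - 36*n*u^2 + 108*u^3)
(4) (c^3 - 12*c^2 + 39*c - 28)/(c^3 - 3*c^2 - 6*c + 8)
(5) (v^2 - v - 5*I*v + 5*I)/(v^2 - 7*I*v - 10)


(1) = (l + 2)/(l + 6)
(2) = (j^2 + 4*j*u + 6*j + 24*u)/(j^2 + 3*j*u - 8*j - 24*u)
(3) = (3 - n)/(-n + 3*u)
(4) = (c - 7)/(c + 2)
(5) = (v - 1)/(v - 2*I)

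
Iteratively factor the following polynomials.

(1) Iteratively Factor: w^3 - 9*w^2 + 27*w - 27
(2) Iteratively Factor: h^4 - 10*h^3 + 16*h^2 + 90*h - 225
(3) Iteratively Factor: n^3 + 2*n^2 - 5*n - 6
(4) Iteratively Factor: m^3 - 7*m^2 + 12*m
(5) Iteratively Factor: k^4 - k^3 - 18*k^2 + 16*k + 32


(1) = (w - 3)*(w^2 - 6*w + 9) = (w - 3)^2*(w - 3)
(2) = (h - 5)*(h^3 - 5*h^2 - 9*h + 45) = (h - 5)*(h - 3)*(h^2 - 2*h - 15) = (h - 5)*(h - 3)*(h + 3)*(h - 5)
(3) = (n - 2)*(n^2 + 4*n + 3) = (n - 2)*(n + 3)*(n + 1)
(4) = (m)*(m^2 - 7*m + 12) = m*(m - 3)*(m - 4)
(5) = (k + 1)*(k^3 - 2*k^2 - 16*k + 32) = (k + 1)*(k + 4)*(k^2 - 6*k + 8) = (k - 4)*(k + 1)*(k + 4)*(k - 2)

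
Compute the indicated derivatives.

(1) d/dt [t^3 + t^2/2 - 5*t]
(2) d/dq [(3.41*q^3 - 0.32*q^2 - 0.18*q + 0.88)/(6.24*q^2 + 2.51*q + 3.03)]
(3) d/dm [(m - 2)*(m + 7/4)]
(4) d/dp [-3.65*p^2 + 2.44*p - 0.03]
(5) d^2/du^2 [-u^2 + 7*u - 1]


(1) = 3*t^2 + t - 5
(2) = (21.2784*q^4 + 17.1182*q^3 + 31.3169*q^2 - 12.9216*q - 2.7542)/(38.9376*q^4 + 31.3248*q^3 + 44.1145*q^2 + 15.2106*q + 9.1809)
(3) = 2*m - 1/4
(4) = 2.44 - 7.3*p
(5) = -2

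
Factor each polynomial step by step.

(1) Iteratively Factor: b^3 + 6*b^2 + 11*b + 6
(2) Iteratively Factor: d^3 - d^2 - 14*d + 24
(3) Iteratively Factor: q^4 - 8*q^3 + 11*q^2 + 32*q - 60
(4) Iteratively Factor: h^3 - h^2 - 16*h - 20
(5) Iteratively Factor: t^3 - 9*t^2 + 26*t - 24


(1) = (b + 3)*(b^2 + 3*b + 2) = (b + 1)*(b + 3)*(b + 2)
(2) = (d + 4)*(d^2 - 5*d + 6) = (d - 2)*(d + 4)*(d - 3)
(3) = (q - 5)*(q^3 - 3*q^2 - 4*q + 12) = (q - 5)*(q + 2)*(q^2 - 5*q + 6) = (q - 5)*(q - 2)*(q + 2)*(q - 3)
(4) = (h + 2)*(h^2 - 3*h - 10) = (h - 5)*(h + 2)*(h + 2)
(5) = (t - 2)*(t^2 - 7*t + 12) = (t - 4)*(t - 2)*(t - 3)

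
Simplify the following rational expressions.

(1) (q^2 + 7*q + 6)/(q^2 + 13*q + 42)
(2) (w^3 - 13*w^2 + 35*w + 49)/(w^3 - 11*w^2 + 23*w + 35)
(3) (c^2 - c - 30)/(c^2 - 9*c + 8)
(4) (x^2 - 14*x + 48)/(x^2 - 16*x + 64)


(1) = (q + 1)/(q + 7)
(2) = (w - 7)/(w - 5)
(3) = (c^2 - c - 30)/(c^2 - 9*c + 8)
(4) = (x - 6)/(x - 8)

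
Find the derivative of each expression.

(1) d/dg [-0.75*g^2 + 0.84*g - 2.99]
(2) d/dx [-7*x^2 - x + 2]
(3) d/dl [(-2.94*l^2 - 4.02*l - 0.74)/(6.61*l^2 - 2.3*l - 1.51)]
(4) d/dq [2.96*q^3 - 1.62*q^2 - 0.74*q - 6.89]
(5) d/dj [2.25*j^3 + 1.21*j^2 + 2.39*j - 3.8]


(1) = 0.84 - 1.5*g
(2) = -14*x - 1
(3) = (33.3342*l^2 + 18.6616*l + 4.3682)/(43.6921*l^4 - 30.406*l^3 - 14.6722*l^2 + 6.946*l + 2.2801)
(4) = 8.88*q^2 - 3.24*q - 0.74
(5) = 6.75*j^2 + 2.42*j + 2.39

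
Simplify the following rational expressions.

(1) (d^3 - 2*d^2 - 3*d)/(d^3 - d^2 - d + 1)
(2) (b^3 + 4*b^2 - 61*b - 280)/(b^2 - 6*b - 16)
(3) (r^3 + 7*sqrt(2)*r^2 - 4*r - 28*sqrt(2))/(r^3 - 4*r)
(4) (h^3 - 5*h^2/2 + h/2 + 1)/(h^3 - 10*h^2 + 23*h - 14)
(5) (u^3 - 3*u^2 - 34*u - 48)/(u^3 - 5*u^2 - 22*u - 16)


(1) = (d^2 - 3*d)/(d^2 - 2*d + 1)
(2) = (b^2 + 12*b + 35)/(b + 2)
(3) = (r + 7*sqrt(2))/r
(4) = (2*h + 1)/(2*h - 14)
(5) = (u + 3)/(u + 1)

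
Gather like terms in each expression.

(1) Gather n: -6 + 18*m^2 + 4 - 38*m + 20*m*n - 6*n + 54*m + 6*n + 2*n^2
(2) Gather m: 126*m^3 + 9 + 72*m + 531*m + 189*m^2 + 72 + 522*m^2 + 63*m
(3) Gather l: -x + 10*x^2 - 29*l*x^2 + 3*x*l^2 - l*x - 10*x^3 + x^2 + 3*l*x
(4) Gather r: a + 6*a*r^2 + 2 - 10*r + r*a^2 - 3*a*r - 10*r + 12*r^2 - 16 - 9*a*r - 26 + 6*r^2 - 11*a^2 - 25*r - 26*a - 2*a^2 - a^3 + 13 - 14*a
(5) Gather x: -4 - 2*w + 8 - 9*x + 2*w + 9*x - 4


(1) = 18*m^2 + 20*m*n + 16*m + 2*n^2 - 2
(2) = 126*m^3 + 711*m^2 + 666*m + 81
(3) = 3*l^2*x + l*(-29*x^2 + 2*x) - 10*x^3 + 11*x^2 - x
(4) = -a^3 - 13*a^2 - 39*a + r^2*(6*a + 18) + r*(a^2 - 12*a - 45) - 27
(5) = 0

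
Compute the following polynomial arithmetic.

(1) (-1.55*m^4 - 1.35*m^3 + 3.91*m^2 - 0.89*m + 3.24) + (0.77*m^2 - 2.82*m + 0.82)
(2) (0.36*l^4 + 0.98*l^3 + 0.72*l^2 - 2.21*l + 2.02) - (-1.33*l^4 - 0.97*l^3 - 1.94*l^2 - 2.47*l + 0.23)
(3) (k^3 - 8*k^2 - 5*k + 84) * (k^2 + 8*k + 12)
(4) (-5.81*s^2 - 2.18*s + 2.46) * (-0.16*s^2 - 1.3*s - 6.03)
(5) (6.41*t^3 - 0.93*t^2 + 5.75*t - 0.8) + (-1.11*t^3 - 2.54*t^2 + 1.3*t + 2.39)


(1) = -1.55*m^4 - 1.35*m^3 + 4.68*m^2 - 3.71*m + 4.06
(2) = 1.69*l^4 + 1.95*l^3 + 2.66*l^2 + 0.26*l + 1.79
(3) = k^5 - 57*k^3 - 52*k^2 + 612*k + 1008
(4) = 0.9296*s^4 + 7.9018*s^3 + 37.4747*s^2 + 9.9474*s - 14.8338
(5) = 5.3*t^3 - 3.47*t^2 + 7.05*t + 1.59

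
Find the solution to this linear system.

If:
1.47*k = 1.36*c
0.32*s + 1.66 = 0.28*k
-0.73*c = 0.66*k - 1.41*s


Then:
c = -36.72
k = -33.97
s = -34.91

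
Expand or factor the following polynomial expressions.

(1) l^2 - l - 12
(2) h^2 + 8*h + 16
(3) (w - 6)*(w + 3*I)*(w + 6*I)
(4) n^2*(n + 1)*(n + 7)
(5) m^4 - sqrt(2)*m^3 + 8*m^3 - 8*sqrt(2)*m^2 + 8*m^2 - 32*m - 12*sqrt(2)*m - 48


(1) = (l - 4)*(l + 3)
(2) = (h + 4)^2
(3) = w^3 - 6*w^2 + 9*I*w^2 - 18*w - 54*I*w + 108
(4) = n^4 + 8*n^3 + 7*n^2
(5) = (m + 2)*(m + 6)*(m - 2*sqrt(2))*(m + sqrt(2))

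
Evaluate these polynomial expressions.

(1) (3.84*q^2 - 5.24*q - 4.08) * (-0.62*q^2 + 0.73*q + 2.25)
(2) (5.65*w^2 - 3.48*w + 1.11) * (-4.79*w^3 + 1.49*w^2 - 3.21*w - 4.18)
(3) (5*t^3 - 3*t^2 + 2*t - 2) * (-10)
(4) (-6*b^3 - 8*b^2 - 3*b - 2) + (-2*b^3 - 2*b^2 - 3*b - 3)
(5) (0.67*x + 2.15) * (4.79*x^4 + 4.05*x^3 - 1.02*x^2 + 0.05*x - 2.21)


(1) = -2.3808*q^4 + 6.052*q^3 + 7.3444*q^2 - 14.7684*q - 9.18
(2) = -27.0635*w^5 + 25.0877*w^4 - 28.6386*w^3 - 10.7923*w^2 + 10.9833*w - 4.6398
(3) = -50*t^3 + 30*t^2 - 20*t + 20
(4) = -8*b^3 - 10*b^2 - 6*b - 5
(5) = 3.2093*x^5 + 13.012*x^4 + 8.0241*x^3 - 2.1595*x^2 - 1.3732*x - 4.7515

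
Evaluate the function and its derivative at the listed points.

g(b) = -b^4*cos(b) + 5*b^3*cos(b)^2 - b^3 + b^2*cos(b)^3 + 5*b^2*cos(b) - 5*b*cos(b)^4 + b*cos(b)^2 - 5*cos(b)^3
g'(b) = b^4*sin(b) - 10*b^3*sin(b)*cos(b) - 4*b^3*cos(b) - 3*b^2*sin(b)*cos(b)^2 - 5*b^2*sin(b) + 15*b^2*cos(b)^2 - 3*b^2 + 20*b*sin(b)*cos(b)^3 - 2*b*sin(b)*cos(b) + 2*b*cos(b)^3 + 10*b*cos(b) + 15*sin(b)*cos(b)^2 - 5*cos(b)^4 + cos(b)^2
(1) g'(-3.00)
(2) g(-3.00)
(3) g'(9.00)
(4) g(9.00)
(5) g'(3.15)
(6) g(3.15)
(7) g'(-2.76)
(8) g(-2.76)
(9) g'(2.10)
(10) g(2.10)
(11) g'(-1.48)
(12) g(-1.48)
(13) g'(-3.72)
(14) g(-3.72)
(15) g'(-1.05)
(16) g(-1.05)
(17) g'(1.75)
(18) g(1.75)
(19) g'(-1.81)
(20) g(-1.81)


(1) = 57.01
(2) = -62.08
(3) = 8471.26
(4) = 7824.82
(5) = 199.84
(6) = 156.33
(7) = 77.93
(8) = -45.25
(9) = 46.79
(10) = 1.16
(11) = -3.57
(12) = 3.65
(13) = -193.11
(14) = -25.23
(15) = -4.89
(16) = 1.44
(17) = -2.86
(18) = -5.51
(19) = 10.91
(20) = 2.88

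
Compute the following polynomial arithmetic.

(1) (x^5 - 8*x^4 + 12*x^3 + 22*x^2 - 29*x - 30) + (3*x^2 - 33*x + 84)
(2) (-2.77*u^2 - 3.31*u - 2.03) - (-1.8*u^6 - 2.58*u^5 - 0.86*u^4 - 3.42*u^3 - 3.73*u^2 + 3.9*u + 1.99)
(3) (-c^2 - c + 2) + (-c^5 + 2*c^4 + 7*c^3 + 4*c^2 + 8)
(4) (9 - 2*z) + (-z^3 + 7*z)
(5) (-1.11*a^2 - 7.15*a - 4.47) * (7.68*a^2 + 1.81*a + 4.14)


(1) = x^5 - 8*x^4 + 12*x^3 + 25*x^2 - 62*x + 54
(2) = 1.8*u^6 + 2.58*u^5 + 0.86*u^4 + 3.42*u^3 + 0.96*u^2 - 7.21*u - 4.02
(3) = -c^5 + 2*c^4 + 7*c^3 + 3*c^2 - c + 10
(4) = -z^3 + 5*z + 9
(5) = -8.5248*a^4 - 56.9211*a^3 - 51.8665*a^2 - 37.6917*a - 18.5058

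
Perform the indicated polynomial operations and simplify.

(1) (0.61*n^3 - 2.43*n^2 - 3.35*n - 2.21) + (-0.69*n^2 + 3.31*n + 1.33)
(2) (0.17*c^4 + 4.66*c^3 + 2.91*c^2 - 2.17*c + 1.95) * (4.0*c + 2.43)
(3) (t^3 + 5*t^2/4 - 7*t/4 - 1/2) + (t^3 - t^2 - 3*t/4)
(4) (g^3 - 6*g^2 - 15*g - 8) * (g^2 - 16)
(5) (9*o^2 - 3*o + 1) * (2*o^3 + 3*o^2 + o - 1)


(1) = 0.61*n^3 - 3.12*n^2 - 0.04*n - 0.88
(2) = 0.68*c^5 + 19.0531*c^4 + 22.9638*c^3 - 1.6087*c^2 + 2.5269*c + 4.7385
(3) = 2*t^3 + t^2/4 - 5*t/2 - 1/2
(4) = g^5 - 6*g^4 - 31*g^3 + 88*g^2 + 240*g + 128
(5) = 18*o^5 + 21*o^4 + 2*o^3 - 9*o^2 + 4*o - 1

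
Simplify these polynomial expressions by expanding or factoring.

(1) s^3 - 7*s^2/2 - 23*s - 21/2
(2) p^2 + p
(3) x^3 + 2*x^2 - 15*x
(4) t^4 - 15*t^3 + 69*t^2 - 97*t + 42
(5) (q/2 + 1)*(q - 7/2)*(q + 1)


(1) = (s - 7)*(s + 1/2)*(s + 3)
(2) = p*(p + 1)
(3) = x*(x - 3)*(x + 5)
(4) = (t - 7)*(t - 6)*(t - 1)^2
(5) = q^3/2 - q^2/4 - 17*q/4 - 7/2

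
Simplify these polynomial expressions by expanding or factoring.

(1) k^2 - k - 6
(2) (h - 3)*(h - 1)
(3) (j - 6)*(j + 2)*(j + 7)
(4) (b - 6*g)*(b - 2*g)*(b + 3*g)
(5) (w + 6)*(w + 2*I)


(1) = (k - 3)*(k + 2)
(2) = h^2 - 4*h + 3
(3) = j^3 + 3*j^2 - 40*j - 84
(4) = b^3 - 5*b^2*g - 12*b*g^2 + 36*g^3
(5) = w^2 + 6*w + 2*I*w + 12*I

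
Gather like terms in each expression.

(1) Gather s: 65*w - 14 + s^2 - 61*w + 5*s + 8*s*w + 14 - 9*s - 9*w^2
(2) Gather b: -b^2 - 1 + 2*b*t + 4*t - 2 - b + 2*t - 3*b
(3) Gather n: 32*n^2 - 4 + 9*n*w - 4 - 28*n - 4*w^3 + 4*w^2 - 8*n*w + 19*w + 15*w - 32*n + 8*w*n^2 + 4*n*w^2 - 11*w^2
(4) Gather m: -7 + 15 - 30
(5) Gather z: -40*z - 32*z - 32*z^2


(1) = s^2 + s*(8*w - 4) - 9*w^2 + 4*w
(2) = -b^2 + b*(2*t - 4) + 6*t - 3
(3) = n^2*(8*w + 32) + n*(4*w^2 + w - 60) - 4*w^3 - 7*w^2 + 34*w - 8
(4) = -22
(5) = -32*z^2 - 72*z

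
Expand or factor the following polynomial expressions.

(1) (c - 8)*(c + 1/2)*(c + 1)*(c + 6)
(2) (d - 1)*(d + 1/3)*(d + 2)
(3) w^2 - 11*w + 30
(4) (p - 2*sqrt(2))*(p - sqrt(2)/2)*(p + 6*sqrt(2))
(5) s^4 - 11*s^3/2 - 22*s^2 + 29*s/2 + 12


(1) = c^4 - c^3/2 - 101*c^2/2 - 73*c - 24
(2) = d^3 + 4*d^2/3 - 5*d/3 - 2/3
(3) = (w - 6)*(w - 5)
(4) = p^3 + 7*sqrt(2)*p^2/2 - 28*p + 12*sqrt(2)
(5) = (s - 8)*(s - 1)*(s + 1/2)*(s + 3)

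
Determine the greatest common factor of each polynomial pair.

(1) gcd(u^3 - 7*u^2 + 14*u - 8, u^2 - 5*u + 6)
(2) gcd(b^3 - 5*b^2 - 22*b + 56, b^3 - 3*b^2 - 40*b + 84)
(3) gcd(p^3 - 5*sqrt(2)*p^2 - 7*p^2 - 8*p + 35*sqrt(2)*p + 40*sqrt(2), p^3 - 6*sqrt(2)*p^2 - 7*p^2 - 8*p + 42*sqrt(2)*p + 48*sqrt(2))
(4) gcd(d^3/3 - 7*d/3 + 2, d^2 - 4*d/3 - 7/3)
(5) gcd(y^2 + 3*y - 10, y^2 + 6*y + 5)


(1) = gcd((u - 4)*(u - 2)*(u - 1), (u - 3)*(u - 2)) = u - 2
(2) = b^2 - 9*b + 14
(3) = p^2 - 7*p - 8
(4) = 1
(5) = y + 5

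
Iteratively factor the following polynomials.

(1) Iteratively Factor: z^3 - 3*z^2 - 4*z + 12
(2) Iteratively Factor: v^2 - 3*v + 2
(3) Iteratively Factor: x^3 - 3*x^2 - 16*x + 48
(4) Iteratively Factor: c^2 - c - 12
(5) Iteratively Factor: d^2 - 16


(1) = (z + 2)*(z^2 - 5*z + 6) = (z - 3)*(z + 2)*(z - 2)
(2) = (v - 1)*(v - 2)
(3) = (x - 3)*(x^2 - 16) = (x - 4)*(x - 3)*(x + 4)
(4) = (c + 3)*(c - 4)
(5) = (d - 4)*(d + 4)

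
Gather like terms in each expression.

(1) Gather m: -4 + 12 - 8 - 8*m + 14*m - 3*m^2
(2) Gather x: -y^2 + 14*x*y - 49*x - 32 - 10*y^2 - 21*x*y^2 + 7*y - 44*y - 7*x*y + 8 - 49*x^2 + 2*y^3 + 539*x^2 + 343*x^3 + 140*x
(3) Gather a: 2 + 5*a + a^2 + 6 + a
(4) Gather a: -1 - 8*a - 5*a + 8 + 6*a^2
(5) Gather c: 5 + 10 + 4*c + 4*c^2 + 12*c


(1) = -3*m^2 + 6*m
(2) = 343*x^3 + 490*x^2 + x*(-21*y^2 + 7*y + 91) + 2*y^3 - 11*y^2 - 37*y - 24
(3) = a^2 + 6*a + 8
(4) = 6*a^2 - 13*a + 7
(5) = 4*c^2 + 16*c + 15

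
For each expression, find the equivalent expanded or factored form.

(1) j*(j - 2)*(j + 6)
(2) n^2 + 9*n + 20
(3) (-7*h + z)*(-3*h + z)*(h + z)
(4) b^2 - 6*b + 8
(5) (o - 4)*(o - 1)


(1) = j^3 + 4*j^2 - 12*j
(2) = (n + 4)*(n + 5)
(3) = 21*h^3 + 11*h^2*z - 9*h*z^2 + z^3
(4) = (b - 4)*(b - 2)
(5) = o^2 - 5*o + 4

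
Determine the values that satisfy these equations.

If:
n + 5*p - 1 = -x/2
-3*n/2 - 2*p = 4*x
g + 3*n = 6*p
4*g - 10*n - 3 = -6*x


Then:
g = 1119/1058
n = 27/529
p = 427/2116
x = -127/1058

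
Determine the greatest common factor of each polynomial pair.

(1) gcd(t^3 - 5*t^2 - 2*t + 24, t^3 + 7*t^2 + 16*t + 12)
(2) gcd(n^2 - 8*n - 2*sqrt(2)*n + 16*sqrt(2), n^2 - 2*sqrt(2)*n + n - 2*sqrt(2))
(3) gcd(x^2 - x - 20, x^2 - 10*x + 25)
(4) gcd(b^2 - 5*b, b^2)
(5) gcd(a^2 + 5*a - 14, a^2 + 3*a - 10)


(1) = gcd((t - 4)*(t - 3)*(t + 2), (t + 2)^2*(t + 3)) = t + 2
(2) = gcd((n - 8)*(n - 2*sqrt(2)), (n + 1)*(n - 2*sqrt(2))) = n - 2*sqrt(2)
(3) = x - 5
(4) = gcd(b*(b - 5), b^2) = b
(5) = gcd((a - 2)*(a + 7), (a - 2)*(a + 5)) = a - 2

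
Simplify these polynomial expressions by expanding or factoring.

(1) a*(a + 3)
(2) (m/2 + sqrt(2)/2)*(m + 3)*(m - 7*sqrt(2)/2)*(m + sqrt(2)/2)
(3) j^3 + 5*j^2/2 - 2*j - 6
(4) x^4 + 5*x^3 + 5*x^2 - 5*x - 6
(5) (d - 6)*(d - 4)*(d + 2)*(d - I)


(1) = a^2 + 3*a
(2) = m^4/2 - sqrt(2)*m^3 + 3*m^3/2 - 19*m^2/4 - 3*sqrt(2)*m^2 - 57*m/4 - 7*sqrt(2)*m/4 - 21*sqrt(2)/4
(3) = (j - 3/2)*(j + 2)^2
(4) = (x - 1)*(x + 1)*(x + 2)*(x + 3)
(5) = d^4 - 8*d^3 - I*d^3 + 4*d^2 + 8*I*d^2 + 48*d - 4*I*d - 48*I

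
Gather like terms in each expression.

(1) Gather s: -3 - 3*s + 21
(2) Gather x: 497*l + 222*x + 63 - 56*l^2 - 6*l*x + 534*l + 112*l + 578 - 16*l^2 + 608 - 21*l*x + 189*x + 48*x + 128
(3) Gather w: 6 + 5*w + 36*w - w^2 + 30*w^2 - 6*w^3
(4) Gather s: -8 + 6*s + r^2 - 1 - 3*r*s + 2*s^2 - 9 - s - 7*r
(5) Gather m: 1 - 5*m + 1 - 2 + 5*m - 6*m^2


(1) = 18 - 3*s
(2) = -72*l^2 + 1143*l + x*(459 - 27*l) + 1377
(3) = -6*w^3 + 29*w^2 + 41*w + 6
(4) = r^2 - 7*r + 2*s^2 + s*(5 - 3*r) - 18
(5) = -6*m^2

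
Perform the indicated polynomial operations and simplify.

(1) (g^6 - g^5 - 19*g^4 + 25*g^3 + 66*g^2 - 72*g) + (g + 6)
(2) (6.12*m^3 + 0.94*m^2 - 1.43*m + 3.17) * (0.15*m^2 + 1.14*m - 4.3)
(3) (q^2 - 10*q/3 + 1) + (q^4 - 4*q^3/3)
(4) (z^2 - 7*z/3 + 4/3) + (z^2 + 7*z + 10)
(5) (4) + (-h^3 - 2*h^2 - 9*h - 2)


(1) = g^6 - g^5 - 19*g^4 + 25*g^3 + 66*g^2 - 71*g + 6
(2) = 0.918*m^5 + 7.1178*m^4 - 25.4589*m^3 - 5.1967*m^2 + 9.7628*m - 13.631
(3) = q^4 - 4*q^3/3 + q^2 - 10*q/3 + 1
(4) = 2*z^2 + 14*z/3 + 34/3
(5) = -h^3 - 2*h^2 - 9*h + 2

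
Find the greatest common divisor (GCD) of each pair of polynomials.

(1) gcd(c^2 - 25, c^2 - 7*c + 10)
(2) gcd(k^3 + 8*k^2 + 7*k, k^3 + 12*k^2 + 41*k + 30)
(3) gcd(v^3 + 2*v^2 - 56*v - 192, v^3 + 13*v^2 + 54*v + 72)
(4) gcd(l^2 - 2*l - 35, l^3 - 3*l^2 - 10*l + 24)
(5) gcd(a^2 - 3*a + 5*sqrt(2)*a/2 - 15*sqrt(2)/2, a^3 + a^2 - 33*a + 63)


(1) = c - 5
(2) = gcd(k*(k + 1)*(k + 7), (k + 1)*(k + 5)*(k + 6)) = k + 1
(3) = gcd((v - 8)*(v + 4)*(v + 6), (v + 3)*(v + 4)*(v + 6)) = v^2 + 10*v + 24
(4) = 1
(5) = a - 3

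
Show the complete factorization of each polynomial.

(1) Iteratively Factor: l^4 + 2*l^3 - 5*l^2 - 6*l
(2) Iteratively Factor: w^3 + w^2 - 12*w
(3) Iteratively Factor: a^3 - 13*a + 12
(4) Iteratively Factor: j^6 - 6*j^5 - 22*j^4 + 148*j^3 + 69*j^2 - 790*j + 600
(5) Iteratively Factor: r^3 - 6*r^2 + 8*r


(1) = (l + 1)*(l^3 + l^2 - 6*l) = l*(l + 1)*(l^2 + l - 6) = l*(l - 2)*(l + 1)*(l + 3)
(2) = (w - 3)*(w^2 + 4*w) = (w - 3)*(w + 4)*(w)
(3) = (a + 4)*(a^2 - 4*a + 3) = (a - 1)*(a + 4)*(a - 3)
(4) = (j - 5)*(j^5 - j^4 - 27*j^3 + 13*j^2 + 134*j - 120) = (j - 5)*(j + 4)*(j^4 - 5*j^3 - 7*j^2 + 41*j - 30) = (j - 5)^2*(j + 4)*(j^3 - 7*j + 6) = (j - 5)^2*(j - 1)*(j + 4)*(j^2 + j - 6) = (j - 5)^2*(j - 1)*(j + 3)*(j + 4)*(j - 2)
(5) = (r - 4)*(r^2 - 2*r) = (r - 4)*(r - 2)*(r)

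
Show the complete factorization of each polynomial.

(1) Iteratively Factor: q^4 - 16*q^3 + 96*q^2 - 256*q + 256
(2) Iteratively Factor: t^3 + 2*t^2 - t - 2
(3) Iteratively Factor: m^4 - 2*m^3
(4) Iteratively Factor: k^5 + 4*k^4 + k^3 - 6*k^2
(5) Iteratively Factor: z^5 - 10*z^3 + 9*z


(1) = (q - 4)*(q^3 - 12*q^2 + 48*q - 64) = (q - 4)^2*(q^2 - 8*q + 16) = (q - 4)^3*(q - 4)
(2) = (t + 1)*(t^2 + t - 2) = (t + 1)*(t + 2)*(t - 1)
(3) = (m)*(m^3 - 2*m^2) = m*(m - 2)*(m^2) = m^2*(m - 2)*(m)
(4) = (k + 3)*(k^4 + k^3 - 2*k^2) = k*(k + 3)*(k^3 + k^2 - 2*k) = k*(k + 2)*(k + 3)*(k^2 - k) = k^2*(k + 2)*(k + 3)*(k - 1)
(5) = (z + 1)*(z^4 - z^3 - 9*z^2 + 9*z) = z*(z + 1)*(z^3 - z^2 - 9*z + 9) = z*(z + 1)*(z + 3)*(z^2 - 4*z + 3) = z*(z - 3)*(z + 1)*(z + 3)*(z - 1)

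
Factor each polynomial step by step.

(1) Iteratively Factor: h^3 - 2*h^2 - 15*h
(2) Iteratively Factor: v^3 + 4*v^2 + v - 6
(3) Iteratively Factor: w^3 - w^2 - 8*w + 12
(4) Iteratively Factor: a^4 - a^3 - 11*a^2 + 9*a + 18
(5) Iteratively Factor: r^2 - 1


(1) = (h + 3)*(h^2 - 5*h) = (h - 5)*(h + 3)*(h)
(2) = (v + 3)*(v^2 + v - 2) = (v + 2)*(v + 3)*(v - 1)
(3) = (w + 3)*(w^2 - 4*w + 4) = (w - 2)*(w + 3)*(w - 2)
(4) = (a - 2)*(a^3 + a^2 - 9*a - 9) = (a - 3)*(a - 2)*(a^2 + 4*a + 3) = (a - 3)*(a - 2)*(a + 3)*(a + 1)
(5) = (r + 1)*(r - 1)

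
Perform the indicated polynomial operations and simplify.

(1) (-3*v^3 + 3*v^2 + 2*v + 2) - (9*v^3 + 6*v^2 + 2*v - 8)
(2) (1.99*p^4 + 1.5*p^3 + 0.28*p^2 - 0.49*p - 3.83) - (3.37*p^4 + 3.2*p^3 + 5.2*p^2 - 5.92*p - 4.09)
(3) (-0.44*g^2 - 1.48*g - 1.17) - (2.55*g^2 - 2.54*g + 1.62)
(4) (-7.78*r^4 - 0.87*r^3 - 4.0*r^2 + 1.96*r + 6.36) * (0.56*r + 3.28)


(1) = -12*v^3 - 3*v^2 + 10
(2) = -1.38*p^4 - 1.7*p^3 - 4.92*p^2 + 5.43*p + 0.26
(3) = -2.99*g^2 + 1.06*g - 2.79
(4) = -4.3568*r^5 - 26.0056*r^4 - 5.0936*r^3 - 12.0224*r^2 + 9.9904*r + 20.8608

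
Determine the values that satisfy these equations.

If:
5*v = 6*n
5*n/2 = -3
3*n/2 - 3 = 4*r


Then:
n = -6/5
r = -6/5
v = -36/25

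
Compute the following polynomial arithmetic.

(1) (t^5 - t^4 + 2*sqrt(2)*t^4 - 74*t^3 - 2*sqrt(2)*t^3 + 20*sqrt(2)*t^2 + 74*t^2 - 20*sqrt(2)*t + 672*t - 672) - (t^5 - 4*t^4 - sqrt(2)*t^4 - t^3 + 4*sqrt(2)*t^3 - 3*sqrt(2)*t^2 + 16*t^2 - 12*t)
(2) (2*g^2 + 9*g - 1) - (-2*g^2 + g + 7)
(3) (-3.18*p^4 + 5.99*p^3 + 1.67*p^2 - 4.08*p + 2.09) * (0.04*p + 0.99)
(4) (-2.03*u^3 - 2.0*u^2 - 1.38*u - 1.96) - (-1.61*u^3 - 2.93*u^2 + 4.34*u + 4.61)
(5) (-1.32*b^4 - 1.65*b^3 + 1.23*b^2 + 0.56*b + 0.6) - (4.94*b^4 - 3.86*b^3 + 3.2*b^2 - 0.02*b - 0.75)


(1) = 3*t^4 + 3*sqrt(2)*t^4 - 73*t^3 - 6*sqrt(2)*t^3 + 23*sqrt(2)*t^2 + 58*t^2 - 20*sqrt(2)*t + 684*t - 672
(2) = 4*g^2 + 8*g - 8
(3) = -0.1272*p^5 - 2.9086*p^4 + 5.9969*p^3 + 1.4901*p^2 - 3.9556*p + 2.0691
(4) = -0.42*u^3 + 0.93*u^2 - 5.72*u - 6.57
(5) = -6.26*b^4 + 2.21*b^3 - 1.97*b^2 + 0.58*b + 1.35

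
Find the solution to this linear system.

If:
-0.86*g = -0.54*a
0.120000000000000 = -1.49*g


Then:
a = -0.13
g = -0.08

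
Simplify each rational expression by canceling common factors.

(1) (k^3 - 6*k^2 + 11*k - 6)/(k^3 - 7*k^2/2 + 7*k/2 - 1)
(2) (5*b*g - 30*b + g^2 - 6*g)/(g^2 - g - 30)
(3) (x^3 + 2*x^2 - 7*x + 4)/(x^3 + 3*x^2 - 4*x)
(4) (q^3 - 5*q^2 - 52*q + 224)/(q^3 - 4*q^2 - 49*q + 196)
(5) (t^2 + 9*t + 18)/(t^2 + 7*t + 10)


(1) = (2*k - 6)/(2*k - 1)
(2) = (5*b + g)/(g + 5)
(3) = (x - 1)/x
(4) = (q - 8)/(q - 7)
(5) = (t^2 + 9*t + 18)/(t^2 + 7*t + 10)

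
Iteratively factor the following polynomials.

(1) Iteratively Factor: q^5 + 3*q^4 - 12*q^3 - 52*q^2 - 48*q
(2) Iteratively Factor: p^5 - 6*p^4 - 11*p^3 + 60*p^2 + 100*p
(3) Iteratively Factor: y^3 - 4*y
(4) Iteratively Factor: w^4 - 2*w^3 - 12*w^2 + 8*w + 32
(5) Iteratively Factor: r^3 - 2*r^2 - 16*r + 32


(1) = (q + 2)*(q^4 + q^3 - 14*q^2 - 24*q) = (q + 2)^2*(q^3 - q^2 - 12*q) = (q - 4)*(q + 2)^2*(q^2 + 3*q) = (q - 4)*(q + 2)^2*(q + 3)*(q)
(2) = (p)*(p^4 - 6*p^3 - 11*p^2 + 60*p + 100) = p*(p - 5)*(p^3 - p^2 - 16*p - 20) = p*(p - 5)*(p + 2)*(p^2 - 3*p - 10) = p*(p - 5)^2*(p + 2)*(p + 2)
(3) = (y + 2)*(y^2 - 2*y) = (y - 2)*(y + 2)*(y)
(4) = (w - 4)*(w^3 + 2*w^2 - 4*w - 8) = (w - 4)*(w + 2)*(w^2 - 4) = (w - 4)*(w + 2)^2*(w - 2)
(5) = (r + 4)*(r^2 - 6*r + 8) = (r - 2)*(r + 4)*(r - 4)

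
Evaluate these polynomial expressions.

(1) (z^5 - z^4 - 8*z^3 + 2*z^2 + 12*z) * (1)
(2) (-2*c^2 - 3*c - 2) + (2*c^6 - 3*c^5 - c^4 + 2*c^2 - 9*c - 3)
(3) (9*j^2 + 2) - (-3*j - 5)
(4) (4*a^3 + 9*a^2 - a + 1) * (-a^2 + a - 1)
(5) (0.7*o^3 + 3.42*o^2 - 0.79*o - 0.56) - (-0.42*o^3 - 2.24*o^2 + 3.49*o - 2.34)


(1) = z^5 - z^4 - 8*z^3 + 2*z^2 + 12*z
(2) = 2*c^6 - 3*c^5 - c^4 - 12*c - 5
(3) = 9*j^2 + 3*j + 7
(4) = -4*a^5 - 5*a^4 + 6*a^3 - 11*a^2 + 2*a - 1
(5) = 1.12*o^3 + 5.66*o^2 - 4.28*o + 1.78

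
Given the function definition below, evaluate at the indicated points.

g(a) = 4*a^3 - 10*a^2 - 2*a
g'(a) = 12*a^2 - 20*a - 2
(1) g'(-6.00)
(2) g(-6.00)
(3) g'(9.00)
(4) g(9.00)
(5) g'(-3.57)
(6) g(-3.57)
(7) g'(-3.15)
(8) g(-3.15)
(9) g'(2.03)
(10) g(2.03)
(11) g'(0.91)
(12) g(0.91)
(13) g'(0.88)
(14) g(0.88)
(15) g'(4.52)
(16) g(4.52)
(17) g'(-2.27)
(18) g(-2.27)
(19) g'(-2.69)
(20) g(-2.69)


(1) = 550.00
(2) = -1212.00
(3) = 790.00
(4) = 2088.00
(5) = 222.34
(6) = -302.31
(7) = 180.07
(8) = -217.95
(9) = 6.85
(10) = -11.81
(11) = -10.26
(12) = -7.09
(13) = -10.31
(14) = -6.78
(15) = 152.76
(16) = 156.04
(17) = 105.23
(18) = -93.78
(19) = 138.63
(20) = -144.84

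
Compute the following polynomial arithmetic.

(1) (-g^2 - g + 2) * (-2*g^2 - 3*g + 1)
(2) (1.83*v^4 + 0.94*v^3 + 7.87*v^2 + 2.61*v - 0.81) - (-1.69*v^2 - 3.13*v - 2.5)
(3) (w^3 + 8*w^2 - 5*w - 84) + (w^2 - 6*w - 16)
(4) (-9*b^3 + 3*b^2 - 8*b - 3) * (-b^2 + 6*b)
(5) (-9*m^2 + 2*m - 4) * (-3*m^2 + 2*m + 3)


(1) = 2*g^4 + 5*g^3 - 2*g^2 - 7*g + 2
(2) = 1.83*v^4 + 0.94*v^3 + 9.56*v^2 + 5.74*v + 1.69
(3) = w^3 + 9*w^2 - 11*w - 100
(4) = 9*b^5 - 57*b^4 + 26*b^3 - 45*b^2 - 18*b
(5) = 27*m^4 - 24*m^3 - 11*m^2 - 2*m - 12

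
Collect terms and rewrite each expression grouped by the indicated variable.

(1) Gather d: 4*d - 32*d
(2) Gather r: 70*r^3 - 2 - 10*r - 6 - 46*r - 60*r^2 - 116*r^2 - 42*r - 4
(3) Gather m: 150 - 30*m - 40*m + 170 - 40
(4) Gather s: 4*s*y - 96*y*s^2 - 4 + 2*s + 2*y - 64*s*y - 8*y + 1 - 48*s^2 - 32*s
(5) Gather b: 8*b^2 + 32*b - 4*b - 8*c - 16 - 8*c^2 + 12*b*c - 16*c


(1) = -28*d
(2) = 70*r^3 - 176*r^2 - 98*r - 12
(3) = 280 - 70*m
(4) = s^2*(-96*y - 48) + s*(-60*y - 30) - 6*y - 3
(5) = 8*b^2 + b*(12*c + 28) - 8*c^2 - 24*c - 16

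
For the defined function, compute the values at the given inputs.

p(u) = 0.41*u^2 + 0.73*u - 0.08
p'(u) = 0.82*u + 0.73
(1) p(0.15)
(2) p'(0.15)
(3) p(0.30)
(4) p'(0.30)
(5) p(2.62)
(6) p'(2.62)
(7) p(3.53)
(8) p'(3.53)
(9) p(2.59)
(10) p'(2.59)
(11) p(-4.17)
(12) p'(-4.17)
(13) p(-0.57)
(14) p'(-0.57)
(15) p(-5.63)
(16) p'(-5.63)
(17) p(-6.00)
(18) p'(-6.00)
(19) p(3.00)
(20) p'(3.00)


(1) = 0.04
(2) = 0.85
(3) = 0.18
(4) = 0.98
(5) = 4.65
(6) = 2.88
(7) = 7.61
(8) = 3.62
(9) = 4.56
(10) = 2.85
(11) = 4.01
(12) = -2.69
(13) = -0.36
(14) = 0.26
(15) = 8.81
(16) = -3.89
(17) = 10.30
(18) = -4.19
(19) = 5.80
(20) = 3.19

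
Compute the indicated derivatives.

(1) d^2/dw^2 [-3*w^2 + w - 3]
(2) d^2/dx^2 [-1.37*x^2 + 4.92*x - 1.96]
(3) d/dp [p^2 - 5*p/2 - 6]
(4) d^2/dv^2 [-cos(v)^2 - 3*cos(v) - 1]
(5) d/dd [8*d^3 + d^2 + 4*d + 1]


(1) = -6
(2) = -2.74000000000000
(3) = 2*p - 5/2
(4) = 3*cos(v) + 2*cos(2*v)
(5) = 24*d^2 + 2*d + 4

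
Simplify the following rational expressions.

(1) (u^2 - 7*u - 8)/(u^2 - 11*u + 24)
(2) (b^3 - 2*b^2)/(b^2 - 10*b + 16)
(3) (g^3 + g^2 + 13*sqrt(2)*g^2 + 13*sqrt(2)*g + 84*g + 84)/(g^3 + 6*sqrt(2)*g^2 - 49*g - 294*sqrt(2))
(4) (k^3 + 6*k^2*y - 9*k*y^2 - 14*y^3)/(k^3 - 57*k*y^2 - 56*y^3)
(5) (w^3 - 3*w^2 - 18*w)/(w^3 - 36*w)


(1) = (u + 1)/(u - 3)
(2) = b^2/(b - 8)
(3) = (g^2 + g*(1 + 7*sqrt(2)) + 7*sqrt(2))/(g^2 - 49)
(4) = (-k + 2*y)/(-k + 8*y)
(5) = (w + 3)/(w + 6)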